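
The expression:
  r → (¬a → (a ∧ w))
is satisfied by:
  {a: True, r: False}
  {r: False, a: False}
  {r: True, a: True}


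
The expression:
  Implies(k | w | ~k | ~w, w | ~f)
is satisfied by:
  {w: True, f: False}
  {f: False, w: False}
  {f: True, w: True}


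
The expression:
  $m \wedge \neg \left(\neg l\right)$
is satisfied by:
  {m: True, l: True}


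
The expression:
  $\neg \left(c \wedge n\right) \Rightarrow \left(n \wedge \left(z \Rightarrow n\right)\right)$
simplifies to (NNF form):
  $n$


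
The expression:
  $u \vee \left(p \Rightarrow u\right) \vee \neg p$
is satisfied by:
  {u: True, p: False}
  {p: False, u: False}
  {p: True, u: True}


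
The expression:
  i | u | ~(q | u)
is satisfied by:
  {i: True, u: True, q: False}
  {i: True, u: False, q: False}
  {u: True, i: False, q: False}
  {i: False, u: False, q: False}
  {i: True, q: True, u: True}
  {i: True, q: True, u: False}
  {q: True, u: True, i: False}


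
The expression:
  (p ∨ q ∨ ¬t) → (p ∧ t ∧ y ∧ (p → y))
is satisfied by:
  {t: True, y: True, q: False, p: False}
  {t: True, q: False, p: False, y: False}
  {t: True, y: True, p: True, q: False}
  {t: True, y: True, p: True, q: True}


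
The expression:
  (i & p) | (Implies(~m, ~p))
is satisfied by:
  {i: True, m: True, p: False}
  {i: True, p: False, m: False}
  {m: True, p: False, i: False}
  {m: False, p: False, i: False}
  {i: True, m: True, p: True}
  {i: True, p: True, m: False}
  {m: True, p: True, i: False}


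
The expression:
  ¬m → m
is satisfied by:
  {m: True}


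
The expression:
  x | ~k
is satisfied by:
  {x: True, k: False}
  {k: False, x: False}
  {k: True, x: True}


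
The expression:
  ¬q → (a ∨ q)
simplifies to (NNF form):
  a ∨ q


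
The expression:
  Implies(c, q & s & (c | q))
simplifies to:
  ~c | (q & s)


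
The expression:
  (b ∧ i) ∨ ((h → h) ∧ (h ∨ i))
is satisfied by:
  {i: True, h: True}
  {i: True, h: False}
  {h: True, i: False}


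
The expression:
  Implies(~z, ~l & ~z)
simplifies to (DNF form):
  z | ~l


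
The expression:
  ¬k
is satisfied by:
  {k: False}


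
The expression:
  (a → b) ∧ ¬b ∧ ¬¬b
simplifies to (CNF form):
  False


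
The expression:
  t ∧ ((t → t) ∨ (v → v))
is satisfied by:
  {t: True}


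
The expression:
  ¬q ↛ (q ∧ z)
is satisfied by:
  {q: False}


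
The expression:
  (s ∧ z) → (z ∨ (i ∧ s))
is always true.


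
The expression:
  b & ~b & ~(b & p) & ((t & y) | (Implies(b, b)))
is never true.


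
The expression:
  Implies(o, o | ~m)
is always true.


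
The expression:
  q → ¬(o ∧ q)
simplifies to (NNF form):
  ¬o ∨ ¬q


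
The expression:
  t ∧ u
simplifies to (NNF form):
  t ∧ u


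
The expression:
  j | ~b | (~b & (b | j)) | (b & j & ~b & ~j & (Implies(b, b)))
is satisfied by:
  {j: True, b: False}
  {b: False, j: False}
  {b: True, j: True}


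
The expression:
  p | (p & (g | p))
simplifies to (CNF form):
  p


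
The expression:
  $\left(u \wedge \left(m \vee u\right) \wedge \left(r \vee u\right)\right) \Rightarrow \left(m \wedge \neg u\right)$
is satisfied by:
  {u: False}


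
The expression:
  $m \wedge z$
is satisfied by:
  {z: True, m: True}


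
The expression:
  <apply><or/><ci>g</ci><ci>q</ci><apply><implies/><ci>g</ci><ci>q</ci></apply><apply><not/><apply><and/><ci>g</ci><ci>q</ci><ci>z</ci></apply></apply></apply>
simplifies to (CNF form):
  <true/>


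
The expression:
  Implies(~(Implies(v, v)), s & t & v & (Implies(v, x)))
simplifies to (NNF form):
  True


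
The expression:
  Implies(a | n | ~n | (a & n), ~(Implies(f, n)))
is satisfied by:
  {f: True, n: False}


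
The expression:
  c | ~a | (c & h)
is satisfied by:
  {c: True, a: False}
  {a: False, c: False}
  {a: True, c: True}


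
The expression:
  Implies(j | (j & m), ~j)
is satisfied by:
  {j: False}


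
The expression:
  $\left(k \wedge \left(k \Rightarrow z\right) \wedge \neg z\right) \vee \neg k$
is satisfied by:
  {k: False}


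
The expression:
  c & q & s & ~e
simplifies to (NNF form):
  c & q & s & ~e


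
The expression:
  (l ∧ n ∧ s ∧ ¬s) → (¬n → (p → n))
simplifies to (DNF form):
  True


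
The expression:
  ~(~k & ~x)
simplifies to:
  k | x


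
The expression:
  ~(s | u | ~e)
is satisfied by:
  {e: True, u: False, s: False}


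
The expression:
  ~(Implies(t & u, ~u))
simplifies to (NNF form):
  t & u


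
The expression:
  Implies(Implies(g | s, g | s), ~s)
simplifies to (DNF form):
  ~s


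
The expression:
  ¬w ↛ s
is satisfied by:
  {s: True, w: False}
  {w: False, s: False}
  {w: True, s: True}


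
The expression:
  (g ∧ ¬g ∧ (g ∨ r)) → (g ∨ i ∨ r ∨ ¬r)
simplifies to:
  True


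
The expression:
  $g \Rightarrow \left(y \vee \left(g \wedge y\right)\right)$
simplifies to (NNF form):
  $y \vee \neg g$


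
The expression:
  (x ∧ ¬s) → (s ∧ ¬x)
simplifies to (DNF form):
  s ∨ ¬x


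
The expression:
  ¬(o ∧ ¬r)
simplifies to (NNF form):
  r ∨ ¬o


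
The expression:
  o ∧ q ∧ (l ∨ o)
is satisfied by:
  {o: True, q: True}


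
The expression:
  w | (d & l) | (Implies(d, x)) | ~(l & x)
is always true.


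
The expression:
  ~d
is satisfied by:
  {d: False}


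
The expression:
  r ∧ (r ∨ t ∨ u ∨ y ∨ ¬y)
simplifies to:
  r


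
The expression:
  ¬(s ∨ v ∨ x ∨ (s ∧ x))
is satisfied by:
  {x: False, v: False, s: False}


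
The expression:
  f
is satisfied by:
  {f: True}


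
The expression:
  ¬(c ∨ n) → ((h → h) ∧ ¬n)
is always true.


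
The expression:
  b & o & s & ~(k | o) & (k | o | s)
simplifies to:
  False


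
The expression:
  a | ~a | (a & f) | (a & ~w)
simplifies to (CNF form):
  True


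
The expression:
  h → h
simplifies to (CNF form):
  True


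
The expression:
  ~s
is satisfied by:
  {s: False}


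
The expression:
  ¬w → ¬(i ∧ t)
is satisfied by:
  {w: True, t: False, i: False}
  {w: False, t: False, i: False}
  {i: True, w: True, t: False}
  {i: True, w: False, t: False}
  {t: True, w: True, i: False}
  {t: True, w: False, i: False}
  {t: True, i: True, w: True}


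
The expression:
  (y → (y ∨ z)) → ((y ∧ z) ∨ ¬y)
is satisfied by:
  {z: True, y: False}
  {y: False, z: False}
  {y: True, z: True}


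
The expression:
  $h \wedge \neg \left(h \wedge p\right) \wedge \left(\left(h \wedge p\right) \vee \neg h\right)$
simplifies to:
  $\text{False}$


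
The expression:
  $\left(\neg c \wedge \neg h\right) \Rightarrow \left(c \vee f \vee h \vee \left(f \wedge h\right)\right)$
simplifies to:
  $c \vee f \vee h$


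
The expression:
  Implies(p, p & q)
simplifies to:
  q | ~p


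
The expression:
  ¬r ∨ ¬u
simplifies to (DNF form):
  ¬r ∨ ¬u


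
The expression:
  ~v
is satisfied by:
  {v: False}


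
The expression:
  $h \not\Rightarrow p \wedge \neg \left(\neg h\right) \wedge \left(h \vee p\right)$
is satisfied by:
  {h: True, p: False}


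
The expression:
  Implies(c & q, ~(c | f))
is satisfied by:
  {c: False, q: False}
  {q: True, c: False}
  {c: True, q: False}


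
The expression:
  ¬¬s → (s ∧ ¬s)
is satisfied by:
  {s: False}


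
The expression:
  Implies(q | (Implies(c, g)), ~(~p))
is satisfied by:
  {p: True, c: True, g: False, q: False}
  {p: True, g: False, c: False, q: False}
  {q: True, p: True, c: True, g: False}
  {q: True, p: True, g: False, c: False}
  {p: True, c: True, g: True, q: False}
  {p: True, g: True, c: False, q: False}
  {p: True, q: True, g: True, c: True}
  {p: True, q: True, g: True, c: False}
  {c: True, q: False, g: False, p: False}


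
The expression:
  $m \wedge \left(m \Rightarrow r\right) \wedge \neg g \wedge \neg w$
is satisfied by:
  {r: True, m: True, g: False, w: False}


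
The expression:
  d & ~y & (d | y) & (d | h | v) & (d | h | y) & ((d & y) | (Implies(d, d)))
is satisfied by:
  {d: True, y: False}


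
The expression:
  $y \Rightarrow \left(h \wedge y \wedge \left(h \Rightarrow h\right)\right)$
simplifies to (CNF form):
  $h \vee \neg y$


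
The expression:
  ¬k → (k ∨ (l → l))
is always true.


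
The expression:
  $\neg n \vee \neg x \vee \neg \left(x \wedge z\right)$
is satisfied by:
  {x: False, z: False, n: False}
  {n: True, x: False, z: False}
  {z: True, x: False, n: False}
  {n: True, z: True, x: False}
  {x: True, n: False, z: False}
  {n: True, x: True, z: False}
  {z: True, x: True, n: False}


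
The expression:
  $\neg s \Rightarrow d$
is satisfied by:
  {d: True, s: True}
  {d: True, s: False}
  {s: True, d: False}


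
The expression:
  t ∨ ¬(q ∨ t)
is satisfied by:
  {t: True, q: False}
  {q: False, t: False}
  {q: True, t: True}


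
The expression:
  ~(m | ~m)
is never true.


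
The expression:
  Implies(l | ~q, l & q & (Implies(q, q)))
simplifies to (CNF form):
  q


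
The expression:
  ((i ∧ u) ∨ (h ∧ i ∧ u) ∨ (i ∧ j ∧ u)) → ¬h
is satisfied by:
  {h: False, u: False, i: False}
  {i: True, h: False, u: False}
  {u: True, h: False, i: False}
  {i: True, u: True, h: False}
  {h: True, i: False, u: False}
  {i: True, h: True, u: False}
  {u: True, h: True, i: False}


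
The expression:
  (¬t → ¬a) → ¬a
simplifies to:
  ¬a ∨ ¬t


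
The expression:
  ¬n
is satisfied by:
  {n: False}


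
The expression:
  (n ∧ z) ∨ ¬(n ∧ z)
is always true.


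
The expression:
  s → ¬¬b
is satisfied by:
  {b: True, s: False}
  {s: False, b: False}
  {s: True, b: True}


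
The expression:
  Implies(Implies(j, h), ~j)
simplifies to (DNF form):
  ~h | ~j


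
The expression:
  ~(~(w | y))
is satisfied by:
  {y: True, w: True}
  {y: True, w: False}
  {w: True, y: False}


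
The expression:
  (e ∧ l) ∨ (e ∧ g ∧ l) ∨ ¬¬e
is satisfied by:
  {e: True}


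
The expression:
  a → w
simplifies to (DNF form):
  w ∨ ¬a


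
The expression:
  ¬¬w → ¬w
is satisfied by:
  {w: False}


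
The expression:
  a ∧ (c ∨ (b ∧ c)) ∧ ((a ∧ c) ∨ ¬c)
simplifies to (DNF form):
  a ∧ c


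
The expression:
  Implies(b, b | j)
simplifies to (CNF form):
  True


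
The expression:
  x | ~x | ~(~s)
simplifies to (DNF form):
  True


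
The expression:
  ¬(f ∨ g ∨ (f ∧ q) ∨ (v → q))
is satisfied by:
  {v: True, q: False, g: False, f: False}


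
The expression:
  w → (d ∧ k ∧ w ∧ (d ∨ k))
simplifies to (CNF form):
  (d ∨ ¬w) ∧ (k ∨ ¬w)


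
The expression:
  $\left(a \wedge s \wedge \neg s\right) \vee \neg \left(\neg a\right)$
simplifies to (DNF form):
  $a$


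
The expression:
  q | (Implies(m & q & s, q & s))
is always true.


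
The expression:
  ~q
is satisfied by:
  {q: False}


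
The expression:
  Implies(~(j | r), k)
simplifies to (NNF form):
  j | k | r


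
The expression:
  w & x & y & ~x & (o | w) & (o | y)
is never true.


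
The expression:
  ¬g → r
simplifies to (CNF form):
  g ∨ r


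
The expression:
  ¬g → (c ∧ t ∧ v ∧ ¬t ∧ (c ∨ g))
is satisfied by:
  {g: True}


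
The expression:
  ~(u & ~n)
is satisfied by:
  {n: True, u: False}
  {u: False, n: False}
  {u: True, n: True}


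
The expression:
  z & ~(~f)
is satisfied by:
  {z: True, f: True}


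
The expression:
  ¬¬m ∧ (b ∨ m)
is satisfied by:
  {m: True}


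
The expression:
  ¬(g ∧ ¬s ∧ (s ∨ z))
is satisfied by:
  {s: True, g: False, z: False}
  {g: False, z: False, s: False}
  {z: True, s: True, g: False}
  {z: True, g: False, s: False}
  {s: True, g: True, z: False}
  {g: True, s: False, z: False}
  {z: True, g: True, s: True}


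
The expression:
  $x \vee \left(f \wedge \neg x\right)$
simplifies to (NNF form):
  $f \vee x$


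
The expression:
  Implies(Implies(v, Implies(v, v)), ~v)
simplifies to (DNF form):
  ~v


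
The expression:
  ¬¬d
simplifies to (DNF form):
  d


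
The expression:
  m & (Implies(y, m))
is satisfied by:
  {m: True}


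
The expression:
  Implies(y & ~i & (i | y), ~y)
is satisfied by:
  {i: True, y: False}
  {y: False, i: False}
  {y: True, i: True}


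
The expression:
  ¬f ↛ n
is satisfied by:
  {n: False, f: False}


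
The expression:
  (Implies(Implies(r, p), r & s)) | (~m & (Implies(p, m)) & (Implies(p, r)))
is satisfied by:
  {s: True, r: True, m: False, p: False}
  {r: True, s: False, m: False, p: False}
  {s: True, m: True, r: True, p: False}
  {m: True, r: True, s: False, p: False}
  {s: True, r: False, m: False, p: False}
  {s: False, r: False, m: False, p: False}
  {p: True, s: True, r: True, m: False}
  {p: True, s: True, r: True, m: True}


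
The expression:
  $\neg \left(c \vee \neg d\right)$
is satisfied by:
  {d: True, c: False}


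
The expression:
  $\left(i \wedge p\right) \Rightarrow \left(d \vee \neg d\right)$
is always true.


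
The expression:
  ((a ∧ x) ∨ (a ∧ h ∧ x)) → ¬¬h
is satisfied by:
  {h: True, x: False, a: False}
  {x: False, a: False, h: False}
  {a: True, h: True, x: False}
  {a: True, x: False, h: False}
  {h: True, x: True, a: False}
  {x: True, h: False, a: False}
  {a: True, x: True, h: True}


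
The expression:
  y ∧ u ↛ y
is never true.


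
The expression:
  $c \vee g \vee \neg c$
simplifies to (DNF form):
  $\text{True}$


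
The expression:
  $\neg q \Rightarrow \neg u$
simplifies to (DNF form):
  $q \vee \neg u$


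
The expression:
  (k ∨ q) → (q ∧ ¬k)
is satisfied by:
  {k: False}


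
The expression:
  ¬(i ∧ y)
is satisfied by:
  {y: False, i: False}
  {i: True, y: False}
  {y: True, i: False}


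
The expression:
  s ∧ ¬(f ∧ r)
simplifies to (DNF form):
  (s ∧ ¬f) ∨ (s ∧ ¬r)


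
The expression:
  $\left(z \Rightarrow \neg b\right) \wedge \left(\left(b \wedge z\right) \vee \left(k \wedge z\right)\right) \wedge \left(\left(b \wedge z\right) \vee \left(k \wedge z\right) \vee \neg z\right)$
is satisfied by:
  {z: True, k: True, b: False}


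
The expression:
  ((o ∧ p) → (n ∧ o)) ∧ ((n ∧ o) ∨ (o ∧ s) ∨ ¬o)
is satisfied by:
  {n: True, s: True, p: False, o: False}
  {n: True, p: False, s: False, o: False}
  {n: True, s: True, p: True, o: False}
  {n: True, p: True, s: False, o: False}
  {s: True, n: False, p: False, o: False}
  {n: False, p: False, s: False, o: False}
  {s: True, p: True, n: False, o: False}
  {p: True, n: False, s: False, o: False}
  {o: True, s: True, n: True, p: False}
  {o: True, n: True, p: False, s: False}
  {o: True, s: True, n: True, p: True}
  {o: True, n: True, p: True, s: False}
  {o: True, s: True, n: False, p: False}


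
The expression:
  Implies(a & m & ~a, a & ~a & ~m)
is always true.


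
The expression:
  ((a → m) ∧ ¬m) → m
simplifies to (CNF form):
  a ∨ m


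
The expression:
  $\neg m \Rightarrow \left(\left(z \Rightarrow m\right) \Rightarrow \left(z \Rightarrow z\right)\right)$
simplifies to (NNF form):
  $\text{True}$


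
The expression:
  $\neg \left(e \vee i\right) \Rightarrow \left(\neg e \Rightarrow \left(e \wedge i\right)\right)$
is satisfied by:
  {i: True, e: True}
  {i: True, e: False}
  {e: True, i: False}


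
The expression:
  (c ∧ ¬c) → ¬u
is always true.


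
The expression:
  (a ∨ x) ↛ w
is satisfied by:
  {a: True, x: True, w: False}
  {a: True, w: False, x: False}
  {x: True, w: False, a: False}


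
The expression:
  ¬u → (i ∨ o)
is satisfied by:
  {i: True, o: True, u: True}
  {i: True, o: True, u: False}
  {i: True, u: True, o: False}
  {i: True, u: False, o: False}
  {o: True, u: True, i: False}
  {o: True, u: False, i: False}
  {u: True, o: False, i: False}


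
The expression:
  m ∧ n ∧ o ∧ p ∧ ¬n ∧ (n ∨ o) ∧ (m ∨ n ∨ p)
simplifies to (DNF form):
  False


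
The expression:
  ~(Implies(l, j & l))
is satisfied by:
  {l: True, j: False}


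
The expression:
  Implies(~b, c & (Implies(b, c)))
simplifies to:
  b | c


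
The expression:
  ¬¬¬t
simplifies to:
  ¬t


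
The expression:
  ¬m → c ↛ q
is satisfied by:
  {m: True, c: True, q: False}
  {m: True, c: False, q: False}
  {q: True, m: True, c: True}
  {q: True, m: True, c: False}
  {c: True, q: False, m: False}


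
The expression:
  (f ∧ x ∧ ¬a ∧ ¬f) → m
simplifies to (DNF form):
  True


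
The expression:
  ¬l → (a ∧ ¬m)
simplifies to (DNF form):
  l ∨ (a ∧ ¬m)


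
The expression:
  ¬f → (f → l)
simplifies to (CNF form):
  True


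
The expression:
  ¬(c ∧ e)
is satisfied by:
  {c: False, e: False}
  {e: True, c: False}
  {c: True, e: False}


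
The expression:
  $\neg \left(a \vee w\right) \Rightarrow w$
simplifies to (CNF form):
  $a \vee w$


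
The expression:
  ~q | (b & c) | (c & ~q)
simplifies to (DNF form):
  ~q | (b & c)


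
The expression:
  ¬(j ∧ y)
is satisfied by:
  {y: False, j: False}
  {j: True, y: False}
  {y: True, j: False}


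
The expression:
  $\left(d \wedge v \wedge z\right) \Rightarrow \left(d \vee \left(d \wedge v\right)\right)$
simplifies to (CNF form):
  $\text{True}$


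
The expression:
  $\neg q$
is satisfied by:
  {q: False}


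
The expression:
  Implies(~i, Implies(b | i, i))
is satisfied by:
  {i: True, b: False}
  {b: False, i: False}
  {b: True, i: True}


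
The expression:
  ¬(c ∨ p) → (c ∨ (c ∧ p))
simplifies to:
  c ∨ p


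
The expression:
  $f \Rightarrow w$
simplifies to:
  $w \vee \neg f$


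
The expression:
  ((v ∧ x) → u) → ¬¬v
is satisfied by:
  {v: True}


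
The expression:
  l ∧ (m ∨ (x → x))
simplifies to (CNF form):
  l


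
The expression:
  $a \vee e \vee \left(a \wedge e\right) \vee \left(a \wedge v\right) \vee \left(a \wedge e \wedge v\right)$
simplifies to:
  $a \vee e$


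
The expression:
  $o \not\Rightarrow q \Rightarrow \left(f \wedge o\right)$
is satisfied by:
  {q: True, f: True, o: False}
  {q: True, f: False, o: False}
  {f: True, q: False, o: False}
  {q: False, f: False, o: False}
  {q: True, o: True, f: True}
  {q: True, o: True, f: False}
  {o: True, f: True, q: False}


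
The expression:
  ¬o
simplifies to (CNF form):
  ¬o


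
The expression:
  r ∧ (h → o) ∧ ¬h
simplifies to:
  r ∧ ¬h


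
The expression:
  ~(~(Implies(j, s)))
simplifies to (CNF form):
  s | ~j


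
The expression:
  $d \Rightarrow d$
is always true.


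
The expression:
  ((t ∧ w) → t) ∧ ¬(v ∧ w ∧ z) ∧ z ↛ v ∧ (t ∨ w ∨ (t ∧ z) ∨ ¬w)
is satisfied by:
  {z: True, v: False}


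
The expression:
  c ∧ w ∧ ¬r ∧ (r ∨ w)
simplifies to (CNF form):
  c ∧ w ∧ ¬r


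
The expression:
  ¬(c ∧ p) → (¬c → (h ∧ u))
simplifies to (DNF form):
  c ∨ (h ∧ u)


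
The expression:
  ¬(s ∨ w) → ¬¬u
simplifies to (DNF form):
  s ∨ u ∨ w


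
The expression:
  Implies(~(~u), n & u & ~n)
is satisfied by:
  {u: False}


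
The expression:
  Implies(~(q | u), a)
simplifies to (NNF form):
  a | q | u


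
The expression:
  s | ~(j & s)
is always true.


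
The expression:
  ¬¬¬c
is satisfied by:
  {c: False}


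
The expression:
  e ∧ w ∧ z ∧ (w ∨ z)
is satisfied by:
  {z: True, e: True, w: True}


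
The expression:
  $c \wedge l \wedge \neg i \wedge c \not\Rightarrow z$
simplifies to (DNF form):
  $c \wedge l \wedge \neg i \wedge \neg z$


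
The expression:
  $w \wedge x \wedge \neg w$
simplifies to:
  $\text{False}$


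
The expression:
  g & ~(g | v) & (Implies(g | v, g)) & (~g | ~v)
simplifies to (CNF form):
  False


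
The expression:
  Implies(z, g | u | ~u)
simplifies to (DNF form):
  True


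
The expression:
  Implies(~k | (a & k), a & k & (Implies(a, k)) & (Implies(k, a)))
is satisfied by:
  {k: True}


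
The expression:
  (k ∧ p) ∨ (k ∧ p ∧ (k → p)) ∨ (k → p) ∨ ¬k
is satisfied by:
  {p: True, k: False}
  {k: False, p: False}
  {k: True, p: True}


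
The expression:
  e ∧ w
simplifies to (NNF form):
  e ∧ w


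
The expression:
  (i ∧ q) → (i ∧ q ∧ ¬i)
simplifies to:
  ¬i ∨ ¬q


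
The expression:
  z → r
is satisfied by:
  {r: True, z: False}
  {z: False, r: False}
  {z: True, r: True}


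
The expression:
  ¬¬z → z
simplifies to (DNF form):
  True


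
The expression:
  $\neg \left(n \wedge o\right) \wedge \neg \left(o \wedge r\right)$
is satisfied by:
  {n: False, o: False, r: False}
  {r: True, n: False, o: False}
  {n: True, r: False, o: False}
  {r: True, n: True, o: False}
  {o: True, r: False, n: False}


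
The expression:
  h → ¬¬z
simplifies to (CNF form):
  z ∨ ¬h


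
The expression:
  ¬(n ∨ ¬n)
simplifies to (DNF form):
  False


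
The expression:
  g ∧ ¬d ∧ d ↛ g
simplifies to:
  False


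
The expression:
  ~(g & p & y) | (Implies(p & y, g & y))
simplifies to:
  True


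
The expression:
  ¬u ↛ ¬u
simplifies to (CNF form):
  False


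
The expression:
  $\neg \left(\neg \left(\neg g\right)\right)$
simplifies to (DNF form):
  $\neg g$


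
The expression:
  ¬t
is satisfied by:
  {t: False}


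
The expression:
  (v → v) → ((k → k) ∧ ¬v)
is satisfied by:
  {v: False}


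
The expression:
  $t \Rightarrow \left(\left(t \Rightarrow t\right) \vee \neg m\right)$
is always true.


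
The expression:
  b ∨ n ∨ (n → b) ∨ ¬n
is always true.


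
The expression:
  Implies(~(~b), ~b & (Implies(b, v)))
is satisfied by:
  {b: False}


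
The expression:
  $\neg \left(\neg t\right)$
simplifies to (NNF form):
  $t$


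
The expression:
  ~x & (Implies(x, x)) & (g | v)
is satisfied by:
  {v: True, g: True, x: False}
  {v: True, x: False, g: False}
  {g: True, x: False, v: False}


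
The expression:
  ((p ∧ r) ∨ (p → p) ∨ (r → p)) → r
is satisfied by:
  {r: True}


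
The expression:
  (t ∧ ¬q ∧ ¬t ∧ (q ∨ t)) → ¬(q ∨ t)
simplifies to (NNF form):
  True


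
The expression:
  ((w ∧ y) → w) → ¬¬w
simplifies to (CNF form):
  w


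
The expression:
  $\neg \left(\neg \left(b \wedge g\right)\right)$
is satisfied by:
  {b: True, g: True}


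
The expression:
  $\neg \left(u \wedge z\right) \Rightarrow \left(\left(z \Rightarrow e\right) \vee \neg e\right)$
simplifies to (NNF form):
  $\text{True}$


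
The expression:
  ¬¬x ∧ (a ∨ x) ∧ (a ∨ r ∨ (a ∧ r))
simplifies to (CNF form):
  x ∧ (a ∨ r)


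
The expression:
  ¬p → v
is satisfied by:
  {v: True, p: True}
  {v: True, p: False}
  {p: True, v: False}


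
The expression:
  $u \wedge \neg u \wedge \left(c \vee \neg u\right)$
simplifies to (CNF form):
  $\text{False}$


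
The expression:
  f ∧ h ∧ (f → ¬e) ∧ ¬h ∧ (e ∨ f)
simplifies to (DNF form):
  False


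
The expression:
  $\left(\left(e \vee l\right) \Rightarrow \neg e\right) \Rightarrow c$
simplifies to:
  $c \vee e$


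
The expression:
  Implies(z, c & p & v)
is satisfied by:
  {p: True, v: True, c: True, z: False}
  {p: True, v: True, c: False, z: False}
  {p: True, c: True, v: False, z: False}
  {p: True, c: False, v: False, z: False}
  {v: True, c: True, p: False, z: False}
  {v: True, c: False, p: False, z: False}
  {c: True, p: False, v: False, z: False}
  {c: False, p: False, v: False, z: False}
  {z: True, p: True, v: True, c: True}


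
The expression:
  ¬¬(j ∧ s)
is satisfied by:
  {j: True, s: True}


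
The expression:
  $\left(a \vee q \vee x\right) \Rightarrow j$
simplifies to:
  $j \vee \left(\neg a \wedge \neg q \wedge \neg x\right)$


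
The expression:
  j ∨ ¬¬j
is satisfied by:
  {j: True}


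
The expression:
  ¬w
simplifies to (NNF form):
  ¬w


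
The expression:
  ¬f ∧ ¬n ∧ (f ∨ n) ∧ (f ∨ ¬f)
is never true.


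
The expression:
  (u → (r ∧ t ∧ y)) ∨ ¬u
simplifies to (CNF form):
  (r ∨ ¬u) ∧ (t ∨ ¬u) ∧ (y ∨ ¬u)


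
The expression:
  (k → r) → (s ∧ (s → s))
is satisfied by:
  {k: True, s: True, r: False}
  {s: True, r: False, k: False}
  {k: True, s: True, r: True}
  {s: True, r: True, k: False}
  {k: True, r: False, s: False}


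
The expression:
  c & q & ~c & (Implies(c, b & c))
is never true.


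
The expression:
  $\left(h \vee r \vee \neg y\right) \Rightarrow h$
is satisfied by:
  {h: True, y: True, r: False}
  {h: True, y: False, r: False}
  {r: True, h: True, y: True}
  {r: True, h: True, y: False}
  {y: True, r: False, h: False}


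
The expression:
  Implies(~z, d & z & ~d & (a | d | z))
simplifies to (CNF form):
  z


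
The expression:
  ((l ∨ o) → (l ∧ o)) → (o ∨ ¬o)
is always true.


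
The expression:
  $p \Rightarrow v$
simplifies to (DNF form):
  $v \vee \neg p$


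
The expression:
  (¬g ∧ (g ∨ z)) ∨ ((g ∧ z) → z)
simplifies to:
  True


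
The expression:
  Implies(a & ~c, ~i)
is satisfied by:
  {c: True, a: False, i: False}
  {c: False, a: False, i: False}
  {i: True, c: True, a: False}
  {i: True, c: False, a: False}
  {a: True, c: True, i: False}
  {a: True, c: False, i: False}
  {a: True, i: True, c: True}


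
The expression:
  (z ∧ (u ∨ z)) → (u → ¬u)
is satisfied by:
  {u: False, z: False}
  {z: True, u: False}
  {u: True, z: False}


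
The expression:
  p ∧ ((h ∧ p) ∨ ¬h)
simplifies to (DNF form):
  p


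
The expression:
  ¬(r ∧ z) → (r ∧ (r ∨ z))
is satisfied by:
  {r: True}


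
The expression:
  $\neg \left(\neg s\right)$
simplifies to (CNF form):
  $s$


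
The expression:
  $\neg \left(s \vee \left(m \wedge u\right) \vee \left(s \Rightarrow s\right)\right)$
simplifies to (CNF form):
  $\text{False}$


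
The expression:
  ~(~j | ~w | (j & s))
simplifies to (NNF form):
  j & w & ~s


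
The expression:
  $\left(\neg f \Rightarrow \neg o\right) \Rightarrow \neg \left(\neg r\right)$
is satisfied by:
  {r: True, o: True, f: False}
  {r: True, o: False, f: False}
  {f: True, r: True, o: True}
  {f: True, r: True, o: False}
  {o: True, f: False, r: False}


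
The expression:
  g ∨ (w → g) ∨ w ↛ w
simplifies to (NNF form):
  g ∨ ¬w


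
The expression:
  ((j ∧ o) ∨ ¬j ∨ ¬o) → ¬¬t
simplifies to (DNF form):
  t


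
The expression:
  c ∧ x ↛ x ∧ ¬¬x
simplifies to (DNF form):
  False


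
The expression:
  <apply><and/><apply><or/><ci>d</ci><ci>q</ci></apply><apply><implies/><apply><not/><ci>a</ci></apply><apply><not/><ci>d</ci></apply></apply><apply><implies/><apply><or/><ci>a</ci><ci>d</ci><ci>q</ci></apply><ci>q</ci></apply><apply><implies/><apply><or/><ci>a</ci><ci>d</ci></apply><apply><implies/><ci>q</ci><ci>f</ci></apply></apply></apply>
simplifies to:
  <apply><and/><ci>q</ci><apply><or/><ci>a</ci><apply><not/><ci>d</ci></apply></apply><apply><or/><ci>f</ci><apply><not/><ci>a</ci></apply></apply></apply>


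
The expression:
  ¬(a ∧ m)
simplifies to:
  ¬a ∨ ¬m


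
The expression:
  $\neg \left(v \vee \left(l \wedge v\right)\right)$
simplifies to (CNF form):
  $\neg v$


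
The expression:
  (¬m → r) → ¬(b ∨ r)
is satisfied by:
  {m: False, r: False, b: False}
  {b: True, m: False, r: False}
  {m: True, b: False, r: False}


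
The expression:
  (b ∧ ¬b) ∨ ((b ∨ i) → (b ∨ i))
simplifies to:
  True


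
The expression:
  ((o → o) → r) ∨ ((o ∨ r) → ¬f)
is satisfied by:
  {r: True, o: False, f: False}
  {o: False, f: False, r: False}
  {f: True, r: True, o: False}
  {f: True, o: False, r: False}
  {r: True, o: True, f: False}
  {o: True, r: False, f: False}
  {f: True, o: True, r: True}


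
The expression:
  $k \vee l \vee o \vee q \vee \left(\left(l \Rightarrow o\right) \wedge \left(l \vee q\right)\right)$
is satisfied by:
  {k: True, q: True, l: True, o: True}
  {k: True, q: True, l: True, o: False}
  {k: True, q: True, o: True, l: False}
  {k: True, q: True, o: False, l: False}
  {k: True, l: True, o: True, q: False}
  {k: True, l: True, o: False, q: False}
  {k: True, l: False, o: True, q: False}
  {k: True, l: False, o: False, q: False}
  {q: True, l: True, o: True, k: False}
  {q: True, l: True, o: False, k: False}
  {q: True, o: True, l: False, k: False}
  {q: True, o: False, l: False, k: False}
  {l: True, o: True, q: False, k: False}
  {l: True, q: False, o: False, k: False}
  {o: True, q: False, l: False, k: False}


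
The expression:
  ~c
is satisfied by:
  {c: False}


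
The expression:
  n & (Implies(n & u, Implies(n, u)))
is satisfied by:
  {n: True}


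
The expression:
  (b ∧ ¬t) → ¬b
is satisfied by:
  {t: True, b: False}
  {b: False, t: False}
  {b: True, t: True}


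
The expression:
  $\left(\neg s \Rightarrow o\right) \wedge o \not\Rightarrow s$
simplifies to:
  $o \wedge \neg s$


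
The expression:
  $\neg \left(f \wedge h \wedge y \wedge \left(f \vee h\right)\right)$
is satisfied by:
  {h: False, y: False, f: False}
  {f: True, h: False, y: False}
  {y: True, h: False, f: False}
  {f: True, y: True, h: False}
  {h: True, f: False, y: False}
  {f: True, h: True, y: False}
  {y: True, h: True, f: False}


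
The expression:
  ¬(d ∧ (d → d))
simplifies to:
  ¬d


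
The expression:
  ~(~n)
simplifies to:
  n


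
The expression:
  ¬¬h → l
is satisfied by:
  {l: True, h: False}
  {h: False, l: False}
  {h: True, l: True}


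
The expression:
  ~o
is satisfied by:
  {o: False}


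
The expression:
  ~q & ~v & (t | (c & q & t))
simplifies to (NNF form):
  t & ~q & ~v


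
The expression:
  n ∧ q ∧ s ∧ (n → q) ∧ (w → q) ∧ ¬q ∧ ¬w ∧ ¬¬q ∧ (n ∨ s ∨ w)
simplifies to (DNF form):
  False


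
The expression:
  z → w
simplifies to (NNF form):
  w ∨ ¬z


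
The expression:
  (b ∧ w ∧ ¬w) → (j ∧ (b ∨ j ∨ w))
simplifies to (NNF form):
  True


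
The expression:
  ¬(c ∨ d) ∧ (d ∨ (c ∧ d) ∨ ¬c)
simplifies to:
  ¬c ∧ ¬d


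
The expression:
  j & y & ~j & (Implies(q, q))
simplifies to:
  False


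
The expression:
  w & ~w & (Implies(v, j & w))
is never true.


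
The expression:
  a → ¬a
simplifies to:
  ¬a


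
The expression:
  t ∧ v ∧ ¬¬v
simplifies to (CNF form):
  t ∧ v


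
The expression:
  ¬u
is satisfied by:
  {u: False}


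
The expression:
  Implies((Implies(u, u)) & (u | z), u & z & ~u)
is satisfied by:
  {u: False, z: False}


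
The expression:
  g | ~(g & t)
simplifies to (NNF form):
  True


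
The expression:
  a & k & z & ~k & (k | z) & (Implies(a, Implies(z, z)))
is never true.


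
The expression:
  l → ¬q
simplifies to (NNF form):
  ¬l ∨ ¬q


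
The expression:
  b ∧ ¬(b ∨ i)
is never true.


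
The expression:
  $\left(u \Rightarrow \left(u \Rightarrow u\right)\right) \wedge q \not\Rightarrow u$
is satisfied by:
  {q: True, u: False}


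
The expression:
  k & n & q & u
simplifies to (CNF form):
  k & n & q & u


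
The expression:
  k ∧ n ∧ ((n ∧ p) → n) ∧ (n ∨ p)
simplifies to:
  k ∧ n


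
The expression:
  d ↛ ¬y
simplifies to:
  d ∧ y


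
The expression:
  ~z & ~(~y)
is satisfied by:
  {y: True, z: False}


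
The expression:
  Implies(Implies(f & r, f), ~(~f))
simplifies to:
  f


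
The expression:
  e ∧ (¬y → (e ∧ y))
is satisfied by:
  {e: True, y: True}


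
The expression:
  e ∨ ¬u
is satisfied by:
  {e: True, u: False}
  {u: False, e: False}
  {u: True, e: True}


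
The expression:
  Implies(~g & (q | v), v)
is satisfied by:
  {v: True, g: True, q: False}
  {v: True, g: False, q: False}
  {g: True, v: False, q: False}
  {v: False, g: False, q: False}
  {q: True, v: True, g: True}
  {q: True, v: True, g: False}
  {q: True, g: True, v: False}


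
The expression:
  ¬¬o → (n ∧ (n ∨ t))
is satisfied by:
  {n: True, o: False}
  {o: False, n: False}
  {o: True, n: True}


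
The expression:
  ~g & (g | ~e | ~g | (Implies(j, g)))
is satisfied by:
  {g: False}


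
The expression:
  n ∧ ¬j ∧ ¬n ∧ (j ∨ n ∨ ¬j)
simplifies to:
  False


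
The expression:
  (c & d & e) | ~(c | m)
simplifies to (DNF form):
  (c & ~c) | (c & d & e) | (~c & ~m) | (c & d & ~c) | (c & e & ~c) | (d & e & ~m) | (d & ~c & ~m) | (e & ~c & ~m)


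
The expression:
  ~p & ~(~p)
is never true.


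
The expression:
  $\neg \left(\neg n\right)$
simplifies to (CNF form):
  $n$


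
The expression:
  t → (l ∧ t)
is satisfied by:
  {l: True, t: False}
  {t: False, l: False}
  {t: True, l: True}


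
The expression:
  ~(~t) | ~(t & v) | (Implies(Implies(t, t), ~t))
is always true.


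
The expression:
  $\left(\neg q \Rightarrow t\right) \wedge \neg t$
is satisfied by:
  {q: True, t: False}


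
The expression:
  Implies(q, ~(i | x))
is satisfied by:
  {i: False, q: False, x: False}
  {x: True, i: False, q: False}
  {i: True, x: False, q: False}
  {x: True, i: True, q: False}
  {q: True, x: False, i: False}


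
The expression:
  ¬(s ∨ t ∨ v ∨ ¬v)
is never true.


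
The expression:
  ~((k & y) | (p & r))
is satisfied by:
  {r: False, p: False, k: False, y: False}
  {y: True, r: False, p: False, k: False}
  {k: True, r: False, p: False, y: False}
  {p: True, y: False, r: False, k: False}
  {y: True, p: True, r: False, k: False}
  {k: True, p: True, y: False, r: False}
  {r: True, k: False, p: False, y: False}
  {y: True, r: True, k: False, p: False}
  {k: True, r: True, y: False, p: False}


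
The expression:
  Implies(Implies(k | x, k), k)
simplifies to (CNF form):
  k | x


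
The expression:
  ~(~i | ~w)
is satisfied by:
  {i: True, w: True}


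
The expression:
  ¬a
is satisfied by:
  {a: False}


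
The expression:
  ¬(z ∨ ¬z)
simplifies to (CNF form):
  False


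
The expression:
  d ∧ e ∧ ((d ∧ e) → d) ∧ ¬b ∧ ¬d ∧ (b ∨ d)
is never true.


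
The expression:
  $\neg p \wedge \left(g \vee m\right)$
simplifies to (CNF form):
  $\neg p \wedge \left(g \vee m\right)$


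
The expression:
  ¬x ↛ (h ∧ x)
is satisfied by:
  {x: False}


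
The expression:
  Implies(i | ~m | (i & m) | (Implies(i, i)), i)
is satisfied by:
  {i: True}


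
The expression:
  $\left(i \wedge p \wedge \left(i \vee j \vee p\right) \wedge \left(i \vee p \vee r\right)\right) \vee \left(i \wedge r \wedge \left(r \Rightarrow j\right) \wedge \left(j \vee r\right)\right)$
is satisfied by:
  {i: True, r: True, p: True, j: True}
  {i: True, r: True, p: True, j: False}
  {i: True, p: True, j: True, r: False}
  {i: True, p: True, j: False, r: False}
  {i: True, r: True, j: True, p: False}


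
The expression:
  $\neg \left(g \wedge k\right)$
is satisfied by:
  {g: False, k: False}
  {k: True, g: False}
  {g: True, k: False}


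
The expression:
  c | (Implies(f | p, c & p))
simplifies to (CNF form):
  (c | ~f) & (c | ~p)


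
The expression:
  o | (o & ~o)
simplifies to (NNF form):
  o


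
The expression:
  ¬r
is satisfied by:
  {r: False}


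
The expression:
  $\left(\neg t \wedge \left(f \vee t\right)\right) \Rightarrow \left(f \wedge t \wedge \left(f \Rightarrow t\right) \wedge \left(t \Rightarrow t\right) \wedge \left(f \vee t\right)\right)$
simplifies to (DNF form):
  $t \vee \neg f$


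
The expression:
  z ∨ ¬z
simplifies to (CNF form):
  True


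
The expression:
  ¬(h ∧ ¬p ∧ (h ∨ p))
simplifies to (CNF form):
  p ∨ ¬h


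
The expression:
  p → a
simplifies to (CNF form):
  a ∨ ¬p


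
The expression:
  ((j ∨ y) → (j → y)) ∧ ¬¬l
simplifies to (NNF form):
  l ∧ (y ∨ ¬j)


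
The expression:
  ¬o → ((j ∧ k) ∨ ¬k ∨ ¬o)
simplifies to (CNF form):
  True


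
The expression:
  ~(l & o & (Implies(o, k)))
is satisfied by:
  {l: False, k: False, o: False}
  {o: True, l: False, k: False}
  {k: True, l: False, o: False}
  {o: True, k: True, l: False}
  {l: True, o: False, k: False}
  {o: True, l: True, k: False}
  {k: True, l: True, o: False}


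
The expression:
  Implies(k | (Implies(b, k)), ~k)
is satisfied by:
  {k: False}


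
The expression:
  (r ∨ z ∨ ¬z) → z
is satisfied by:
  {z: True}


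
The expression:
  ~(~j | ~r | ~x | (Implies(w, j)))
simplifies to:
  False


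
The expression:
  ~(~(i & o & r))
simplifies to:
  i & o & r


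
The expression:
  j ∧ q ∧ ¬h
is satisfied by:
  {j: True, q: True, h: False}


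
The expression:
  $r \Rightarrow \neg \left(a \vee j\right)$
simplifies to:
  $\left(\neg a \wedge \neg j\right) \vee \neg r$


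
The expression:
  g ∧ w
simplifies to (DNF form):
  g ∧ w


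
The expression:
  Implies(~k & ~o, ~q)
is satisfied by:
  {k: True, o: True, q: False}
  {k: True, q: False, o: False}
  {o: True, q: False, k: False}
  {o: False, q: False, k: False}
  {k: True, o: True, q: True}
  {k: True, q: True, o: False}
  {o: True, q: True, k: False}


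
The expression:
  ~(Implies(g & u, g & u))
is never true.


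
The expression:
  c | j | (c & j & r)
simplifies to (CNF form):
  c | j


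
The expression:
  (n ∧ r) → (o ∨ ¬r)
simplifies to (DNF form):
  o ∨ ¬n ∨ ¬r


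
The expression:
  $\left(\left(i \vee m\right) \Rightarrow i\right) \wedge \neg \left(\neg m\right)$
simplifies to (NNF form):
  $i \wedge m$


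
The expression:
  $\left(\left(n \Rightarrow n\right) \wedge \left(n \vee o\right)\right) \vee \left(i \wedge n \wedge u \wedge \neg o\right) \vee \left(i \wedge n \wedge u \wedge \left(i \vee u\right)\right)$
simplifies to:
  $n \vee o$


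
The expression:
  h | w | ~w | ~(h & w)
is always true.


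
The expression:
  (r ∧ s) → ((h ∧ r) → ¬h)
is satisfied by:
  {s: False, r: False, h: False}
  {h: True, s: False, r: False}
  {r: True, s: False, h: False}
  {h: True, r: True, s: False}
  {s: True, h: False, r: False}
  {h: True, s: True, r: False}
  {r: True, s: True, h: False}


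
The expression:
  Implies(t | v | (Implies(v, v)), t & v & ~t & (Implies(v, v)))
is never true.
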